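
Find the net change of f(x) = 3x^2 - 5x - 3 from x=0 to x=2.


Net change = f(b) - f(a)
f(x) = 3x^2 - 5x - 3
Compute f(2):
f(2) = 3 * 2^2 - 5 * 2 - 3
= 12 - 10 - 3
= -1
Compute f(0):
f(0) = 3 * 0^2 - 5 * 0 - 3
= 0 + 0 - 3
= -3
Net change = -1 - (-3) = 2

2


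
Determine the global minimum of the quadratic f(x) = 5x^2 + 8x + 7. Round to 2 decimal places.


For a quadratic f(x) = ax^2 + bx + c with a > 0, the minimum is at the vertex.
Vertex x-coordinate: x = -b/(2a)
x = -(8) / (2 * 5)
x = -8/10 = -4/5
Substitute back to find the minimum value:
f(-4/5) = 5 * (-4/5)^2 + 8 * (-4/5) + 7
= 16/5 - 32/5 + 7
= 19/5 = 3.80

3.80


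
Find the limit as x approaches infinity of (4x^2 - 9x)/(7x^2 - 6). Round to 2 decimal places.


For limits at infinity with equal-degree polynomials,
we compare leading coefficients.
Numerator leading term: 4x^2
Denominator leading term: 7x^2
Divide both by x^2:
lim = (4 - 9/x) / (7 - 6/x^2)
As x -> infinity, the 1/x and 1/x^2 terms vanish:
= 4/7 ≈ 0.57

0.57


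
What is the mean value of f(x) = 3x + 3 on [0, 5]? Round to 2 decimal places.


Average value = 1/(b-a) * integral from a to b of f(x) dx
First compute the integral of 3x + 3:
F(x) = (3/2)x^2 + 3x
F(5) = 3/2 * 25 + 3 * 5 = 105/2
F(0) = 3/2 * 0 + 3 * 0 = 0
Integral = 105/2 - 0 = 105/2
Average = (105/2) / (5 - 0) = (105/2) / 5
= 21/2 = 10.50

10.50


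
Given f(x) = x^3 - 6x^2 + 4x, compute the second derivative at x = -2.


First derivative:
f'(x) = 3x^2 - 12x + 4
Second derivative:
f''(x) = 6x - 12
Substitute x = -2:
f''(-2) = 6 * (-2) - 12
= -12 - 12
= -24

-24


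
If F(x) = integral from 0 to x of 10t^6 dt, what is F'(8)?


By the Fundamental Theorem of Calculus (Part 1):
If F(x) = integral from 0 to x of f(t) dt, then F'(x) = f(x)
Here f(t) = 10t^6
So F'(x) = 10x^6
Evaluate at x = 8:
F'(8) = 10 * 8^6
= 10 * 262144
= 2621440

2621440


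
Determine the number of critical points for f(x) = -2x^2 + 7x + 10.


Find where f'(x) = 0:
f'(x) = -4x + 7
Set f'(x) = 0:
-4x + 7 = 0
x = -7 / (-4) = 7/4
This is a linear equation in x, so there is exactly one solution.
Number of critical points: 1

1


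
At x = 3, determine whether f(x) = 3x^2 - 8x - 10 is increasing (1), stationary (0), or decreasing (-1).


Compute f'(x) to determine behavior:
f'(x) = 6x - 8
f'(3) = 6 * 3 - 8
= 18 - 8
= 10
Since f'(3) > 0, the function is increasing (1)

1


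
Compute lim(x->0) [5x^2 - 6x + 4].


Since polynomials are continuous, we use direct substitution.
lim(x->0) of 5x^2 - 6x + 4
= 5 * 0^2 - 6 * 0 + 4
= 0 + 0 + 4
= 4

4


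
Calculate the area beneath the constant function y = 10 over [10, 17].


The area under a constant function y = 10 is a rectangle.
Width = 17 - 10 = 7
Height = 10
Area = width * height
= 7 * 10
= 70

70


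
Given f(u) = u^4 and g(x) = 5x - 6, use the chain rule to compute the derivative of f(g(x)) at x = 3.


Using the chain rule: (f(g(x)))' = f'(g(x)) * g'(x)
First, find g(3):
g(3) = 5 * 3 - 6 = 9
Next, f'(u) = 4u^3
And g'(x) = 5
So f'(g(3)) * g'(3)
= 4 * 9^3 * 5
= 4 * 729 * 5
= 14580

14580


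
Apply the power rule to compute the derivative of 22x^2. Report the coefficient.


We apply the power rule: d/dx [ax^n] = a*n * x^(n-1)
d/dx [22x^2]
= 22 * 2 * x^(2-1)
= 44x
The coefficient is 44

44


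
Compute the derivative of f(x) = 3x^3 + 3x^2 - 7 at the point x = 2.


Differentiate f(x) = 3x^3 + 3x^2 - 7 term by term:
f'(x) = 9x^2 + 6x
Substitute x = 2:
f'(2) = 9 * 2^2 + 6 * 2 + 0
= 36 + 12 + 0
= 48

48


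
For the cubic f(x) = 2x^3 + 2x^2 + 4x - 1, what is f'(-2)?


Differentiate f(x) = 2x^3 + 2x^2 + 4x - 1 term by term:
f'(x) = 6x^2 + 4x + 4
Substitute x = -2:
f'(-2) = 6 * (-2)^2 + 4 * (-2) + 4
= 24 - 8 + 4
= 20

20


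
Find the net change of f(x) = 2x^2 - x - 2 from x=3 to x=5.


Net change = f(b) - f(a)
f(x) = 2x^2 - x - 2
Compute f(5):
f(5) = 2 * 5^2 - 1 * 5 - 2
= 50 - 5 - 2
= 43
Compute f(3):
f(3) = 2 * 3^2 - 1 * 3 - 2
= 18 - 3 - 2
= 13
Net change = 43 - 13 = 30

30


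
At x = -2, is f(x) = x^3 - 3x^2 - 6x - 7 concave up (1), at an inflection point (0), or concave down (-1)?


Concavity is determined by the sign of f''(x).
f(x) = x^3 - 3x^2 - 6x - 7
f'(x) = 3x^2 - 6x - 6
f''(x) = 6x - 6
f''(-2) = 6 * (-2) - 6
= -12 - 6
= -18
Since f''(-2) < 0, the function is concave down (-1)

-1


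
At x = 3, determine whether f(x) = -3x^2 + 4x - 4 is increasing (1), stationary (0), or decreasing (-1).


Compute f'(x) to determine behavior:
f'(x) = -6x + 4
f'(3) = -6 * 3 + 4
= -18 + 4
= -14
Since f'(3) < 0, the function is decreasing (-1)

-1


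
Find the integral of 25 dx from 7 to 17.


The integral of a constant k over [a, b] equals k * (b - a).
integral from 7 to 17 of 25 dx
= 25 * (17 - 7)
= 25 * 10
= 250

250


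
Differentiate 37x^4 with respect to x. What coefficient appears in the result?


We apply the power rule: d/dx [ax^n] = a*n * x^(n-1)
d/dx [37x^4]
= 37 * 4 * x^(4-1)
= 148x^3
The coefficient is 148

148


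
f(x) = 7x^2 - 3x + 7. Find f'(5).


Differentiate term by term using power and sum rules:
f(x) = 7x^2 - 3x + 7
f'(x) = 14x - 3
Substitute x = 5:
f'(5) = 14 * 5 - 3
= 70 - 3
= 67

67


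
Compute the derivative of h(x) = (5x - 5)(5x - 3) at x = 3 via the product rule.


Let u(x) = 5x - 5 and v(x) = 5x - 3
u'(x) = 5
v'(x) = 5
Product rule: h'(x) = u'(x)*v(x) + u(x)*v'(x)
= 5 * (5x - 3) + (5x - 5) * 5
At x = 3:
u(3) = 5 * 3 - 5 = 10
v(3) = 5 * 3 - 3 = 12
h'(3) = 5 * 12 + 10 * 5
= 60 + 50
= 110

110


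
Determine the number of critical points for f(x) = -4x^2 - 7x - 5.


Find where f'(x) = 0:
f'(x) = -8x - 7
Set f'(x) = 0:
-8x - 7 = 0
x = 7 / (-8) = -7/8
This is a linear equation in x, so there is exactly one solution.
Number of critical points: 1

1


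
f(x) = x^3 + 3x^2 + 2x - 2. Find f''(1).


First derivative:
f'(x) = 3x^2 + 6x + 2
Second derivative:
f''(x) = 6x + 6
Substitute x = 1:
f''(1) = 6 * 1 + 6
= 6 + 6
= 12

12


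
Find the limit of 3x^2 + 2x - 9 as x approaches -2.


Since polynomials are continuous, we use direct substitution.
lim(x->-2) of 3x^2 + 2x - 9
= 3 * (-2)^2 + 2 * (-2) - 9
= 12 - 4 - 9
= -1

-1


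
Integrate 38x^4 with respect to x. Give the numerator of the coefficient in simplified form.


Apply the power rule for integration:
integral of ax^n dx = a/(n+1) * x^(n+1) + C
integral of 38x^4 dx
= 38/5 * x^5 + C
The coefficient in lowest terms is 38/5, and its numerator is 38

38


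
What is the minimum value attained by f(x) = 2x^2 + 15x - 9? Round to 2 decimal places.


For a quadratic f(x) = ax^2 + bx + c with a > 0, the minimum is at the vertex.
Vertex x-coordinate: x = -b/(2a)
x = -(15) / (2 * 2)
x = -15/4
Substitute back to find the minimum value:
f(-15/4) = 2 * (-15/4)^2 + 15 * (-15/4) - 9
= 225/8 - 225/4 - 9
= -297/8 ≈ -37.13

-37.13


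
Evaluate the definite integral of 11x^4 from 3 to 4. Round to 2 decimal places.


Find the antiderivative of 11x^4:
F(x) = 11/5 * x^5
Apply the Fundamental Theorem of Calculus:
F(4) - F(3)
= 11/5 * 4^5 - 11/5 * 3^5
= 11/5 * (1024 - 243)
= 11/5 * 781
= 8591/5 = 1718.20

1718.20


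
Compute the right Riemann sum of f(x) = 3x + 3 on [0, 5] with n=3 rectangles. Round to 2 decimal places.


Right Riemann sum uses right endpoints of each subinterval.
Interval: [0, 5], n = 3
dx = (5 - 0) / 3 = 5/3
Right endpoints: [5/3, 10/3, 5]
f values: [8, 13, 18]
Sum = dx * (sum of f values)
= 5/3 * 39
= 65 = 65.00

65.00


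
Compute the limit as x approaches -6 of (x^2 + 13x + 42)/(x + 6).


Direct substitution gives 0/0, so we factor the numerator.
Factor: (x^2 + 13x + 42) = (x + 6)(x + 7)
Cancel the common factor (x + 6):
(x^2 + 13x + 42)/(x + 6) = (x + 7)
Now substitute x = -6:
= (-6) - (-7) = 1

1


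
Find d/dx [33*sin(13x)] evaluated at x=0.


Apply the chain rule to differentiate 33*sin(13x):
d/dx [33*sin(13x)]
= 33 * cos(13x) * d/dx(13x)
= 33 * 13 * cos(13x)
= 429 * cos(13x)
Evaluate at x = 0:
= 429 * cos(0)
= 429 * 1
= 429

429


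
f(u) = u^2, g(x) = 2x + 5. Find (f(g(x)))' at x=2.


Using the chain rule: (f(g(x)))' = f'(g(x)) * g'(x)
First, find g(2):
g(2) = 2 * 2 + 5 = 9
Next, f'(u) = 2u
And g'(x) = 2
So f'(g(2)) * g'(2)
= 2 * 9 * 2
= 36

36


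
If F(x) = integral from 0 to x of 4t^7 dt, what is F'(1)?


By the Fundamental Theorem of Calculus (Part 1):
If F(x) = integral from 0 to x of f(t) dt, then F'(x) = f(x)
Here f(t) = 4t^7
So F'(x) = 4x^7
Evaluate at x = 1:
F'(1) = 4 * 1^7
= 4 * 1
= 4

4


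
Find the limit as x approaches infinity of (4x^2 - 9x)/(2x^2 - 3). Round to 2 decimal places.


For limits at infinity with equal-degree polynomials,
we compare leading coefficients.
Numerator leading term: 4x^2
Denominator leading term: 2x^2
Divide both by x^2:
lim = (4 - 9/x) / (2 - 3/x^2)
As x -> infinity, the 1/x and 1/x^2 terms vanish:
= 4/2 = 2 = 2.00

2.00


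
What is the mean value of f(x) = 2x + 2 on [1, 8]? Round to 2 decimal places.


Average value = 1/(b-a) * integral from a to b of f(x) dx
First compute the integral of 2x + 2:
F(x) = x^2 + 2x
F(8) = 1 * 64 + 2 * 8 = 80
F(1) = 1 * 1 + 2 * 1 = 3
Integral = 80 - 3 = 77
Average = 77 / (8 - 1) = 77 / 7
= 11 = 11.00

11.00


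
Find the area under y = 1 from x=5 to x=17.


The area under a constant function y = 1 is a rectangle.
Width = 17 - 5 = 12
Height = 1
Area = width * height
= 12 * 1
= 12

12


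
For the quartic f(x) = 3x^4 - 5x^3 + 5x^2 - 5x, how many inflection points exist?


Inflection points occur where f''(x) = 0 and concavity changes.
f(x) = 3x^4 - 5x^3 + 5x^2 - 5x
f'(x) = 12x^3 - 15x^2 + 10x - 5
f''(x) = 36x^2 - 30x + 10
This is a quadratic in x. Use the discriminant to count real roots.
Discriminant = (-30)^2 - 4 * 36 * 10
= 900 - 1440
= -540
Since discriminant < 0, f''(x) = 0 has no real solutions.
Number of inflection points: 0

0


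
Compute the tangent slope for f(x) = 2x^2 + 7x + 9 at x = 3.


The slope of the tangent line equals f'(x) at the point.
f(x) = 2x^2 + 7x + 9
f'(x) = 4x + 7
At x = 3:
f'(3) = 4 * 3 + 7
= 12 + 7
= 19

19


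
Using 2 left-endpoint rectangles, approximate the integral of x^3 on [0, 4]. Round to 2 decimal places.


Left Riemann sum uses left endpoints of each subinterval.
Interval: [0, 4], n = 2
dx = (4 - 0) / 2 = 2
Left endpoints: [0, 2]
f values: [0, 8]
Sum = dx * (sum of f values)
= 2 * 8
= 16 = 16.00

16.00


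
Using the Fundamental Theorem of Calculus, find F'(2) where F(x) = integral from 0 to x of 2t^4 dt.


By the Fundamental Theorem of Calculus (Part 1):
If F(x) = integral from 0 to x of f(t) dt, then F'(x) = f(x)
Here f(t) = 2t^4
So F'(x) = 2x^4
Evaluate at x = 2:
F'(2) = 2 * 2^4
= 2 * 16
= 32

32


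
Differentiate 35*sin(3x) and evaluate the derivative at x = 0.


Apply the chain rule to differentiate 35*sin(3x):
d/dx [35*sin(3x)]
= 35 * cos(3x) * d/dx(3x)
= 35 * 3 * cos(3x)
= 105 * cos(3x)
Evaluate at x = 0:
= 105 * cos(0)
= 105 * 1
= 105

105


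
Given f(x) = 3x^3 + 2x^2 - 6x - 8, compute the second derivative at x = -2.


First derivative:
f'(x) = 9x^2 + 4x - 6
Second derivative:
f''(x) = 18x + 4
Substitute x = -2:
f''(-2) = 18 * (-2) + 4
= -36 + 4
= -32

-32


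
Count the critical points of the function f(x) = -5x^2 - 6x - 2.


Find where f'(x) = 0:
f'(x) = -10x - 6
Set f'(x) = 0:
-10x - 6 = 0
x = 6 / (-10) = -3/5
This is a linear equation in x, so there is exactly one solution.
Number of critical points: 1

1


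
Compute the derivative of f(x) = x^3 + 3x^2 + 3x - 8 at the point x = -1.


Differentiate f(x) = x^3 + 3x^2 + 3x - 8 term by term:
f'(x) = 3x^2 + 6x + 3
Substitute x = -1:
f'(-1) = 3 * (-1)^2 + 6 * (-1) + 3
= 3 - 6 + 3
= 0

0


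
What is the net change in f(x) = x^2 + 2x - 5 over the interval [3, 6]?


Net change = f(b) - f(a)
f(x) = x^2 + 2x - 5
Compute f(6):
f(6) = 1 * 6^2 + 2 * 6 - 5
= 36 + 12 - 5
= 43
Compute f(3):
f(3) = 1 * 3^2 + 2 * 3 - 5
= 9 + 6 - 5
= 10
Net change = 43 - 10 = 33

33


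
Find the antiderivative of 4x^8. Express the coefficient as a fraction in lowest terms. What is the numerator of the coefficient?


Apply the power rule for integration:
integral of ax^n dx = a/(n+1) * x^(n+1) + C
integral of 4x^8 dx
= 4/9 * x^9 + C
The coefficient in lowest terms is 4/9, and its numerator is 4

4


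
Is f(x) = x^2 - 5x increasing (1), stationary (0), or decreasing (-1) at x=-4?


Compute f'(x) to determine behavior:
f'(x) = 2x - 5
f'(-4) = 2 * (-4) - 5
= -8 - 5
= -13
Since f'(-4) < 0, the function is decreasing (-1)

-1


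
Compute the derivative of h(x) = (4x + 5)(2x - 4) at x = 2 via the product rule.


Let u(x) = 4x + 5 and v(x) = 2x - 4
u'(x) = 4
v'(x) = 2
Product rule: h'(x) = u'(x)*v(x) + u(x)*v'(x)
= 4 * (2x - 4) + (4x + 5) * 2
At x = 2:
u(2) = 4 * 2 + 5 = 13
v(2) = 2 * 2 - 4 = 0
h'(2) = 4 * 0 + 13 * 2
= 0 + 26
= 26

26


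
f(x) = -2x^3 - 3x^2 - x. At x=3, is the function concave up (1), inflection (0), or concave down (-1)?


Concavity is determined by the sign of f''(x).
f(x) = -2x^3 - 3x^2 - x
f'(x) = -6x^2 - 6x - 1
f''(x) = -12x - 6
f''(3) = -12 * 3 - 6
= -36 - 6
= -42
Since f''(3) < 0, the function is concave down (-1)

-1


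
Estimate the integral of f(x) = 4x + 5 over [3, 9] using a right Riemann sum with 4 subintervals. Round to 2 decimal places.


Right Riemann sum uses right endpoints of each subinterval.
Interval: [3, 9], n = 4
dx = (9 - 3) / 4 = 3/2
Right endpoints: [9/2, 6, 15/2, 9]
f values: [23, 29, 35, 41]
Sum = dx * (sum of f values)
= 3/2 * 128
= 192 = 192.00

192.00


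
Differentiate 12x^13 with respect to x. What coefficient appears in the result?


We apply the power rule: d/dx [ax^n] = a*n * x^(n-1)
d/dx [12x^13]
= 12 * 13 * x^(13-1)
= 156x^12
The coefficient is 156

156


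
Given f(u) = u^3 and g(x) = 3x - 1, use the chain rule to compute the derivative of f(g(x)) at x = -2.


Using the chain rule: (f(g(x)))' = f'(g(x)) * g'(x)
First, find g(-2):
g(-2) = 3 * (-2) - 1 = -7
Next, f'(u) = 3u^2
And g'(x) = 3
So f'(g(-2)) * g'(-2)
= 3 * (-7)^2 * 3
= 3 * 49 * 3
= 441

441


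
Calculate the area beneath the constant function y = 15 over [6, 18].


The area under a constant function y = 15 is a rectangle.
Width = 18 - 6 = 12
Height = 15
Area = width * height
= 12 * 15
= 180

180


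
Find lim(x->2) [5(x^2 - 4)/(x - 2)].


Direct substitution gives 0/0, so we factor the numerator.
Factor: 5(x^2 - 4) = 5 * (x - 2)(x + 2)
Cancel the common factor (x - 2):
5(x^2 - 4)/(x - 2) = 5 * (x + 2)
Now substitute x = 2:
= 5 * (2 + 2) = 20

20


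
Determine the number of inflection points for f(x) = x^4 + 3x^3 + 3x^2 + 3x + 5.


Inflection points occur where f''(x) = 0 and concavity changes.
f(x) = x^4 + 3x^3 + 3x^2 + 3x + 5
f'(x) = 4x^3 + 9x^2 + 6x + 3
f''(x) = 12x^2 + 18x + 6
This is a quadratic in x. Use the discriminant to count real roots.
Discriminant = (18)^2 - 4 * 12 * 6
= 324 - 288
= 36
Since discriminant > 0, f''(x) = 0 has 2 distinct real solutions.
A quadratic with two distinct real roots changes sign at each root, so concavity changes at both.
Number of inflection points: 2

2


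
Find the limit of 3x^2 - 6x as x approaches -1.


Since polynomials are continuous, we use direct substitution.
lim(x->-1) of 3x^2 - 6x
= 3 * (-1)^2 - 6 * (-1) + 0
= 3 + 6 + 0
= 9

9


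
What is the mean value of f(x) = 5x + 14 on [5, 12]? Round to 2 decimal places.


Average value = 1/(b-a) * integral from a to b of f(x) dx
First compute the integral of 5x + 14:
F(x) = (5/2)x^2 + 14x
F(12) = 5/2 * 144 + 14 * 12 = 528
F(5) = 5/2 * 25 + 14 * 5 = 265/2
Integral = 528 - 265/2 = 791/2
Average = (791/2) / (12 - 5) = (791/2) / 7
= 113/2 = 56.50

56.50


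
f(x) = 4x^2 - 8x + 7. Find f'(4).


Differentiate term by term using power and sum rules:
f(x) = 4x^2 - 8x + 7
f'(x) = 8x - 8
Substitute x = 4:
f'(4) = 8 * 4 - 8
= 32 - 8
= 24

24


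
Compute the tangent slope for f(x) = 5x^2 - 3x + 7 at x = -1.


The slope of the tangent line equals f'(x) at the point.
f(x) = 5x^2 - 3x + 7
f'(x) = 10x - 3
At x = -1:
f'(-1) = 10 * (-1) - 3
= -10 - 3
= -13

-13


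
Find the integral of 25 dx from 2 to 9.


The integral of a constant k over [a, b] equals k * (b - a).
integral from 2 to 9 of 25 dx
= 25 * (9 - 2)
= 25 * 7
= 175

175


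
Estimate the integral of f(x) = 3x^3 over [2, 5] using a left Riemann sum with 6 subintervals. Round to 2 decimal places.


Left Riemann sum uses left endpoints of each subinterval.
Interval: [2, 5], n = 6
dx = (5 - 2) / 6 = 1/2
Left endpoints: [2, 5/2, 3, 7/2, 4, 9/2]
f values: [24, 375/8, 81, 1029/8, 192, 2187/8]
Sum = dx * (sum of f values)
= 1/2 * 5967/8
= 5967/16 ≈ 372.94

372.94


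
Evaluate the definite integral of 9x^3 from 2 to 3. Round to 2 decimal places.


Find the antiderivative of 9x^3:
F(x) = 9/4 * x^4
Apply the Fundamental Theorem of Calculus:
F(3) - F(2)
= 9/4 * 3^4 - 9/4 * 2^4
= 9/4 * (81 - 16)
= 9/4 * 65
= 585/4 = 146.25

146.25


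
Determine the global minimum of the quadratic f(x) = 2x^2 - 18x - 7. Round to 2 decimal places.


For a quadratic f(x) = ax^2 + bx + c with a > 0, the minimum is at the vertex.
Vertex x-coordinate: x = -b/(2a)
x = -(-18) / (2 * 2)
x = 18/4 = 9/2
Substitute back to find the minimum value:
f(9/2) = 2 * (9/2)^2 - 18 * (9/2) - 7
= 81/2 - 81 - 7
= -95/2 = -47.50

-47.50


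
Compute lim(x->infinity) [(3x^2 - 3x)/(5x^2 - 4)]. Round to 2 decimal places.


For limits at infinity with equal-degree polynomials,
we compare leading coefficients.
Numerator leading term: 3x^2
Denominator leading term: 5x^2
Divide both by x^2:
lim = (3 - 3/x) / (5 - 4/x^2)
As x -> infinity, the 1/x and 1/x^2 terms vanish:
= 3/5 = 0.60

0.60


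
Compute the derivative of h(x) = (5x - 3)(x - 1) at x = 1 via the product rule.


Let u(x) = 5x - 3 and v(x) = x - 1
u'(x) = 5
v'(x) = 1
Product rule: h'(x) = u'(x)*v(x) + u(x)*v'(x)
= 5 * (x - 1) + (5x - 3) * 1
At x = 1:
u(1) = 5 * 1 - 3 = 2
v(1) = 1 * 1 - 1 = 0
h'(1) = 5 * 0 + 2 * 1
= 0 + 2
= 2

2


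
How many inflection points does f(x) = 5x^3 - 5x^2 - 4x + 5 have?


Inflection points occur where f''(x) = 0 and concavity changes.
f(x) = 5x^3 - 5x^2 - 4x + 5
f'(x) = 15x^2 - 10x - 4
f''(x) = 30x - 10
Set f''(x) = 0:
30x - 10 = 0
x = 10 / 30 = 1/3
Since f''(x) is linear (degree 1), it changes sign at this point.
Therefore there is exactly 1 inflection point.

1


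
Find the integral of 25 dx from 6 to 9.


The integral of a constant k over [a, b] equals k * (b - a).
integral from 6 to 9 of 25 dx
= 25 * (9 - 6)
= 25 * 3
= 75

75


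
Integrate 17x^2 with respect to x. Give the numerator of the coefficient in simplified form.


Apply the power rule for integration:
integral of ax^n dx = a/(n+1) * x^(n+1) + C
integral of 17x^2 dx
= 17/3 * x^3 + C
The coefficient in lowest terms is 17/3, and its numerator is 17

17


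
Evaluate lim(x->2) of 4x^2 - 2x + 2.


Since polynomials are continuous, we use direct substitution.
lim(x->2) of 4x^2 - 2x + 2
= 4 * 2^2 - 2 * 2 + 2
= 16 - 4 + 2
= 14

14


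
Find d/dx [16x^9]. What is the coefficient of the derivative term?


We apply the power rule: d/dx [ax^n] = a*n * x^(n-1)
d/dx [16x^9]
= 16 * 9 * x^(9-1)
= 144x^8
The coefficient is 144

144


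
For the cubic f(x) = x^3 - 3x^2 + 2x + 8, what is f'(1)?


Differentiate f(x) = x^3 - 3x^2 + 2x + 8 term by term:
f'(x) = 3x^2 - 6x + 2
Substitute x = 1:
f'(1) = 3 * 1^2 - 6 * 1 + 2
= 3 - 6 + 2
= -1

-1


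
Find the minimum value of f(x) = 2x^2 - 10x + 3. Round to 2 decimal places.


For a quadratic f(x) = ax^2 + bx + c with a > 0, the minimum is at the vertex.
Vertex x-coordinate: x = -b/(2a)
x = -(-10) / (2 * 2)
x = 10/4 = 5/2
Substitute back to find the minimum value:
f(5/2) = 2 * (5/2)^2 - 10 * (5/2) + 3
= 25/2 - 25 + 3
= -19/2 = -9.50

-9.50


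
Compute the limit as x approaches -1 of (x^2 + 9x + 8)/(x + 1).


Direct substitution gives 0/0, so we factor the numerator.
Factor: (x^2 + 9x + 8) = (x + 1)(x + 8)
Cancel the common factor (x + 1):
(x^2 + 9x + 8)/(x + 1) = (x + 8)
Now substitute x = -1:
= (-1) - (-8) = 7

7


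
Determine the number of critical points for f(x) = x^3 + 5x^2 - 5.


Find where f'(x) = 0:
f(x) = x^3 + 5x^2 - 5
f'(x) = 3x^2 + 10x
This is a quadratic in x. Use the discriminant to count real roots.
Discriminant = (10)^2 - 4 * 3 * 0
= 100 - 0
= 100
Since discriminant > 0, f'(x) = 0 has 2 real solutions.
Number of critical points: 2

2


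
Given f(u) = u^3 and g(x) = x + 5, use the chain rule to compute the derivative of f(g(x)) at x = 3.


Using the chain rule: (f(g(x)))' = f'(g(x)) * g'(x)
First, find g(3):
g(3) = 1 * 3 + 5 = 8
Next, f'(u) = 3u^2
And g'(x) = 1
So f'(g(3)) * g'(3)
= 3 * 8^2 * 1
= 3 * 64 * 1
= 192

192


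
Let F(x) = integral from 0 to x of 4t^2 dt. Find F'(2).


By the Fundamental Theorem of Calculus (Part 1):
If F(x) = integral from 0 to x of f(t) dt, then F'(x) = f(x)
Here f(t) = 4t^2
So F'(x) = 4x^2
Evaluate at x = 2:
F'(2) = 4 * 2^2
= 4 * 4
= 16

16


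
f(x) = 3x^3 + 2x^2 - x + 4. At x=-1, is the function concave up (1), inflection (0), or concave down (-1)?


Concavity is determined by the sign of f''(x).
f(x) = 3x^3 + 2x^2 - x + 4
f'(x) = 9x^2 + 4x - 1
f''(x) = 18x + 4
f''(-1) = 18 * (-1) + 4
= -18 + 4
= -14
Since f''(-1) < 0, the function is concave down (-1)

-1


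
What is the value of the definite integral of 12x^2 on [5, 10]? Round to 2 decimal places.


Find the antiderivative of 12x^2:
F(x) = 12/3 * x^3
Apply the Fundamental Theorem of Calculus:
F(10) - F(5)
= 12/3 * 10^3 - 12/3 * 5^3
= 12/3 * (1000 - 125)
= 12/3 * 875
= 3500 = 3500.00

3500.00


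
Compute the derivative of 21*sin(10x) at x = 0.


Apply the chain rule to differentiate 21*sin(10x):
d/dx [21*sin(10x)]
= 21 * cos(10x) * d/dx(10x)
= 21 * 10 * cos(10x)
= 210 * cos(10x)
Evaluate at x = 0:
= 210 * cos(0)
= 210 * 1
= 210

210


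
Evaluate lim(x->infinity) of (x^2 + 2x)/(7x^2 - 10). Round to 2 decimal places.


For limits at infinity with equal-degree polynomials,
we compare leading coefficients.
Numerator leading term: x^2
Denominator leading term: 7x^2
Divide both by x^2:
lim = (1 + 2/x) / (7 - 10/x^2)
As x -> infinity, the 1/x and 1/x^2 terms vanish:
= 1/7 ≈ 0.14

0.14


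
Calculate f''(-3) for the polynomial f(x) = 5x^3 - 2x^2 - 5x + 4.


First derivative:
f'(x) = 15x^2 - 4x - 5
Second derivative:
f''(x) = 30x - 4
Substitute x = -3:
f''(-3) = 30 * (-3) - 4
= -90 - 4
= -94

-94


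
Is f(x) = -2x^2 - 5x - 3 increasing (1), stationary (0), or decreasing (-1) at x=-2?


Compute f'(x) to determine behavior:
f'(x) = -4x - 5
f'(-2) = -4 * (-2) - 5
= 8 - 5
= 3
Since f'(-2) > 0, the function is increasing (1)

1


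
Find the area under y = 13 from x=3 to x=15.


The area under a constant function y = 13 is a rectangle.
Width = 15 - 3 = 12
Height = 13
Area = width * height
= 12 * 13
= 156

156


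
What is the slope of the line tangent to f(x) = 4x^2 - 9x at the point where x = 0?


The slope of the tangent line equals f'(x) at the point.
f(x) = 4x^2 - 9x
f'(x) = 8x - 9
At x = 0:
f'(0) = 8 * 0 - 9
= 0 - 9
= -9

-9


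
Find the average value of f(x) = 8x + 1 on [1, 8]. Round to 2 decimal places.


Average value = 1/(b-a) * integral from a to b of f(x) dx
First compute the integral of 8x + 1:
F(x) = 4x^2 + x
F(8) = 4 * 64 + 1 * 8 = 264
F(1) = 4 * 1 + 1 * 1 = 5
Integral = 264 - 5 = 259
Average = 259 / (8 - 1) = 259 / 7
= 37 = 37.00

37.00


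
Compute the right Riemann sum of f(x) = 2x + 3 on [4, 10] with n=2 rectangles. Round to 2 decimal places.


Right Riemann sum uses right endpoints of each subinterval.
Interval: [4, 10], n = 2
dx = (10 - 4) / 2 = 3
Right endpoints: [7, 10]
f values: [17, 23]
Sum = dx * (sum of f values)
= 3 * 40
= 120 = 120.00

120.00


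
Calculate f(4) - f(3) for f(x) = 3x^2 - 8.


Net change = f(b) - f(a)
f(x) = 3x^2 - 8
Compute f(4):
f(4) = 3 * 4^2 + 0 * 4 - 8
= 48 + 0 - 8
= 40
Compute f(3):
f(3) = 3 * 3^2 + 0 * 3 - 8
= 27 + 0 - 8
= 19
Net change = 40 - 19 = 21

21


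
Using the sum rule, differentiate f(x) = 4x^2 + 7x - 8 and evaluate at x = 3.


Differentiate term by term using power and sum rules:
f(x) = 4x^2 + 7x - 8
f'(x) = 8x + 7
Substitute x = 3:
f'(3) = 8 * 3 + 7
= 24 + 7
= 31

31


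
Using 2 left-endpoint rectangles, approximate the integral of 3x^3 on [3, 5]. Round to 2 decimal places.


Left Riemann sum uses left endpoints of each subinterval.
Interval: [3, 5], n = 2
dx = (5 - 3) / 2 = 1
Left endpoints: [3, 4]
f values: [81, 192]
Sum = dx * (sum of f values)
= 1 * 273
= 273 = 273.00

273.00


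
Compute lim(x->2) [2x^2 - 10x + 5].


Since polynomials are continuous, we use direct substitution.
lim(x->2) of 2x^2 - 10x + 5
= 2 * 2^2 - 10 * 2 + 5
= 8 - 20 + 5
= -7

-7


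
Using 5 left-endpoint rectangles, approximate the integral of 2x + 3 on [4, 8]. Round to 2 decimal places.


Left Riemann sum uses left endpoints of each subinterval.
Interval: [4, 8], n = 5
dx = (8 - 4) / 5 = 4/5
Left endpoints: [4, 24/5, 28/5, 32/5, 36/5]
f values: [11, 63/5, 71/5, 79/5, 87/5]
Sum = dx * (sum of f values)
= 4/5 * 71
= 284/5 = 56.80

56.80


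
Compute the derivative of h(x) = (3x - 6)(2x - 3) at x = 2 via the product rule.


Let u(x) = 3x - 6 and v(x) = 2x - 3
u'(x) = 3
v'(x) = 2
Product rule: h'(x) = u'(x)*v(x) + u(x)*v'(x)
= 3 * (2x - 3) + (3x - 6) * 2
At x = 2:
u(2) = 3 * 2 - 6 = 0
v(2) = 2 * 2 - 3 = 1
h'(2) = 3 * 1 + 0 * 2
= 3 + 0
= 3

3


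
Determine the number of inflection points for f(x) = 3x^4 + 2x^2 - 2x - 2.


Inflection points occur where f''(x) = 0 and concavity changes.
f(x) = 3x^4 + 2x^2 - 2x - 2
f'(x) = 12x^3 + 4x - 2
f''(x) = 36x^2 + 4
This is a quadratic in x. Use the discriminant to count real roots.
Discriminant = (0)^2 - 4 * 36 * 4
= 0 - 576
= -576
Since discriminant < 0, f''(x) = 0 has no real solutions.
Number of inflection points: 0

0


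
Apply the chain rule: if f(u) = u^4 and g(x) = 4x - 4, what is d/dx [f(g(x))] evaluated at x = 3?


Using the chain rule: (f(g(x)))' = f'(g(x)) * g'(x)
First, find g(3):
g(3) = 4 * 3 - 4 = 8
Next, f'(u) = 4u^3
And g'(x) = 4
So f'(g(3)) * g'(3)
= 4 * 8^3 * 4
= 4 * 512 * 4
= 8192

8192


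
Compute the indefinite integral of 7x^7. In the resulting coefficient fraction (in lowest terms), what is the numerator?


Apply the power rule for integration:
integral of ax^n dx = a/(n+1) * x^(n+1) + C
integral of 7x^7 dx
= 7/8 * x^8 + C
The coefficient in lowest terms is 7/8, and its numerator is 7

7


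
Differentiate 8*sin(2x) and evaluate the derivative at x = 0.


Apply the chain rule to differentiate 8*sin(2x):
d/dx [8*sin(2x)]
= 8 * cos(2x) * d/dx(2x)
= 8 * 2 * cos(2x)
= 16 * cos(2x)
Evaluate at x = 0:
= 16 * cos(0)
= 16 * 1
= 16

16


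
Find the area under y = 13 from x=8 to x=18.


The area under a constant function y = 13 is a rectangle.
Width = 18 - 8 = 10
Height = 13
Area = width * height
= 10 * 13
= 130

130


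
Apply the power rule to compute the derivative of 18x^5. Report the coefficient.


We apply the power rule: d/dx [ax^n] = a*n * x^(n-1)
d/dx [18x^5]
= 18 * 5 * x^(5-1)
= 90x^4
The coefficient is 90

90


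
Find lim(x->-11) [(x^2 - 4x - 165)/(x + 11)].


Direct substitution gives 0/0, so we factor the numerator.
Factor: (x^2 - 4x - 165) = (x + 11)(x - 15)
Cancel the common factor (x + 11):
(x^2 - 4x - 165)/(x + 11) = (x - 15)
Now substitute x = -11:
= (-11) - (15) = -26

-26


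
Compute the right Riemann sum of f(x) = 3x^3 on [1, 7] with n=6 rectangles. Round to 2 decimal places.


Right Riemann sum uses right endpoints of each subinterval.
Interval: [1, 7], n = 6
dx = (7 - 1) / 6 = 1
Right endpoints: [2, 3, 4, 5, 6, 7]
f values: [24, 81, 192, 375, 648, 1029]
Sum = dx * (sum of f values)
= 1 * 2349
= 2349 = 2349.00

2349.00


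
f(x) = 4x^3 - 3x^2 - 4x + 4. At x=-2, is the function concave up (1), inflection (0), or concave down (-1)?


Concavity is determined by the sign of f''(x).
f(x) = 4x^3 - 3x^2 - 4x + 4
f'(x) = 12x^2 - 6x - 4
f''(x) = 24x - 6
f''(-2) = 24 * (-2) - 6
= -48 - 6
= -54
Since f''(-2) < 0, the function is concave down (-1)

-1


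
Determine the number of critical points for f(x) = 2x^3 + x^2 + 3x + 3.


Find where f'(x) = 0:
f(x) = 2x^3 + x^2 + 3x + 3
f'(x) = 6x^2 + 2x + 3
This is a quadratic in x. Use the discriminant to count real roots.
Discriminant = (2)^2 - 4 * 6 * 3
= 4 - 72
= -68
Since discriminant < 0, f'(x) = 0 has no real solutions.
Number of critical points: 0

0


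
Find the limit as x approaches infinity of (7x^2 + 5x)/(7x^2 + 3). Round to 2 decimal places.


For limits at infinity with equal-degree polynomials,
we compare leading coefficients.
Numerator leading term: 7x^2
Denominator leading term: 7x^2
Divide both by x^2:
lim = (7 + 5/x) / (7 + 3/x^2)
As x -> infinity, the 1/x and 1/x^2 terms vanish:
= 7/7 = 1 = 1.00

1.00


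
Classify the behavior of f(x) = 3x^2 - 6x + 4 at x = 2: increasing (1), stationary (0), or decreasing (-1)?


Compute f'(x) to determine behavior:
f'(x) = 6x - 6
f'(2) = 6 * 2 - 6
= 12 - 6
= 6
Since f'(2) > 0, the function is increasing (1)

1


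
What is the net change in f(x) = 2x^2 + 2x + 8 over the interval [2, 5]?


Net change = f(b) - f(a)
f(x) = 2x^2 + 2x + 8
Compute f(5):
f(5) = 2 * 5^2 + 2 * 5 + 8
= 50 + 10 + 8
= 68
Compute f(2):
f(2) = 2 * 2^2 + 2 * 2 + 8
= 8 + 4 + 8
= 20
Net change = 68 - 20 = 48

48


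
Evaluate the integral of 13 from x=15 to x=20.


The integral of a constant k over [a, b] equals k * (b - a).
integral from 15 to 20 of 13 dx
= 13 * (20 - 15)
= 13 * 5
= 65

65


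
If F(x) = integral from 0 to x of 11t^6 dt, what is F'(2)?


By the Fundamental Theorem of Calculus (Part 1):
If F(x) = integral from 0 to x of f(t) dt, then F'(x) = f(x)
Here f(t) = 11t^6
So F'(x) = 11x^6
Evaluate at x = 2:
F'(2) = 11 * 2^6
= 11 * 64
= 704

704


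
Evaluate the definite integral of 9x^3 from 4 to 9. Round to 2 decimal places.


Find the antiderivative of 9x^3:
F(x) = 9/4 * x^4
Apply the Fundamental Theorem of Calculus:
F(9) - F(4)
= 9/4 * 9^4 - 9/4 * 4^4
= 9/4 * (6561 - 256)
= 9/4 * 6305
= 56745/4 = 14186.25

14186.25


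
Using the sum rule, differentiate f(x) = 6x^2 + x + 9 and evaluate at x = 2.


Differentiate term by term using power and sum rules:
f(x) = 6x^2 + x + 9
f'(x) = 12x + 1
Substitute x = 2:
f'(2) = 12 * 2 + 1
= 24 + 1
= 25

25


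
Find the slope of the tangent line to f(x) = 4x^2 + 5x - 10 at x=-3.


The slope of the tangent line equals f'(x) at the point.
f(x) = 4x^2 + 5x - 10
f'(x) = 8x + 5
At x = -3:
f'(-3) = 8 * (-3) + 5
= -24 + 5
= -19

-19


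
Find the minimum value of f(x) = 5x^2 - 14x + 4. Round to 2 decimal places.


For a quadratic f(x) = ax^2 + bx + c with a > 0, the minimum is at the vertex.
Vertex x-coordinate: x = -b/(2a)
x = -(-14) / (2 * 5)
x = 14/10 = 7/5
Substitute back to find the minimum value:
f(7/5) = 5 * (7/5)^2 - 14 * (7/5) + 4
= 49/5 - 98/5 + 4
= -29/5 = -5.80

-5.80


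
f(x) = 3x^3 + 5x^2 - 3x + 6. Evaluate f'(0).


Differentiate f(x) = 3x^3 + 5x^2 - 3x + 6 term by term:
f'(x) = 9x^2 + 10x - 3
Substitute x = 0:
f'(0) = 9 * 0^2 + 10 * 0 - 3
= 0 + 0 - 3
= -3

-3


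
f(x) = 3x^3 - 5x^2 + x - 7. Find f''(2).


First derivative:
f'(x) = 9x^2 - 10x + 1
Second derivative:
f''(x) = 18x - 10
Substitute x = 2:
f''(2) = 18 * 2 - 10
= 36 - 10
= 26

26


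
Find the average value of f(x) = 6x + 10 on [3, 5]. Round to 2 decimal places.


Average value = 1/(b-a) * integral from a to b of f(x) dx
First compute the integral of 6x + 10:
F(x) = 3x^2 + 10x
F(5) = 3 * 25 + 10 * 5 = 125
F(3) = 3 * 9 + 10 * 3 = 57
Integral = 125 - 57 = 68
Average = 68 / (5 - 3) = 68 / 2
= 34 = 34.00

34.00


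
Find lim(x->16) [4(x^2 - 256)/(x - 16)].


Direct substitution gives 0/0, so we factor the numerator.
Factor: 4(x^2 - 256) = 4 * (x - 16)(x + 16)
Cancel the common factor (x - 16):
4(x^2 - 256)/(x - 16) = 4 * (x + 16)
Now substitute x = 16:
= 4 * (16 + 16) = 128

128


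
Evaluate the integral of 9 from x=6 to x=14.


The integral of a constant k over [a, b] equals k * (b - a).
integral from 6 to 14 of 9 dx
= 9 * (14 - 6)
= 9 * 8
= 72

72


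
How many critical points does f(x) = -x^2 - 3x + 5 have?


Find where f'(x) = 0:
f'(x) = -2x - 3
Set f'(x) = 0:
-2x - 3 = 0
x = 3 / (-2) = -3/2
This is a linear equation in x, so there is exactly one solution.
Number of critical points: 1

1


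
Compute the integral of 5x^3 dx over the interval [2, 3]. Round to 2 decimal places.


Find the antiderivative of 5x^3:
F(x) = 5/4 * x^4
Apply the Fundamental Theorem of Calculus:
F(3) - F(2)
= 5/4 * 3^4 - 5/4 * 2^4
= 5/4 * (81 - 16)
= 5/4 * 65
= 325/4 = 81.25

81.25


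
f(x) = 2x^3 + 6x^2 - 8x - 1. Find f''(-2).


First derivative:
f'(x) = 6x^2 + 12x - 8
Second derivative:
f''(x) = 12x + 12
Substitute x = -2:
f''(-2) = 12 * (-2) + 12
= -24 + 12
= -12

-12


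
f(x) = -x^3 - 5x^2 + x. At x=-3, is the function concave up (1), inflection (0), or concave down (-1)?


Concavity is determined by the sign of f''(x).
f(x) = -x^3 - 5x^2 + x
f'(x) = -3x^2 - 10x + 1
f''(x) = -6x - 10
f''(-3) = -6 * (-3) - 10
= 18 - 10
= 8
Since f''(-3) > 0, the function is concave up (1)

1


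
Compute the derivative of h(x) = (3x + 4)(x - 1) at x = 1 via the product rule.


Let u(x) = 3x + 4 and v(x) = x - 1
u'(x) = 3
v'(x) = 1
Product rule: h'(x) = u'(x)*v(x) + u(x)*v'(x)
= 3 * (x - 1) + (3x + 4) * 1
At x = 1:
u(1) = 3 * 1 + 4 = 7
v(1) = 1 * 1 - 1 = 0
h'(1) = 3 * 0 + 7 * 1
= 0 + 7
= 7

7


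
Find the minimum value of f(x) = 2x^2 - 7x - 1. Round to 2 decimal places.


For a quadratic f(x) = ax^2 + bx + c with a > 0, the minimum is at the vertex.
Vertex x-coordinate: x = -b/(2a)
x = -(-7) / (2 * 2)
x = 7/4
Substitute back to find the minimum value:
f(7/4) = 2 * (7/4)^2 - 7 * (7/4) - 1
= 49/8 - 49/4 - 1
= -57/8 ≈ -7.13

-7.13


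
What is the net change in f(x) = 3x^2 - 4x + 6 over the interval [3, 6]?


Net change = f(b) - f(a)
f(x) = 3x^2 - 4x + 6
Compute f(6):
f(6) = 3 * 6^2 - 4 * 6 + 6
= 108 - 24 + 6
= 90
Compute f(3):
f(3) = 3 * 3^2 - 4 * 3 + 6
= 27 - 12 + 6
= 21
Net change = 90 - 21 = 69

69


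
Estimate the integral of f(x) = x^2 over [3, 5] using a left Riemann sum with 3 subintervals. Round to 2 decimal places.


Left Riemann sum uses left endpoints of each subinterval.
Interval: [3, 5], n = 3
dx = (5 - 3) / 3 = 2/3
Left endpoints: [3, 11/3, 13/3]
f values: [9, 121/9, 169/9]
Sum = dx * (sum of f values)
= 2/3 * 371/9
= 742/27 ≈ 27.48

27.48


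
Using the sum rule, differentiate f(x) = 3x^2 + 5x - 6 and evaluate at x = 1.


Differentiate term by term using power and sum rules:
f(x) = 3x^2 + 5x - 6
f'(x) = 6x + 5
Substitute x = 1:
f'(1) = 6 * 1 + 5
= 6 + 5
= 11

11


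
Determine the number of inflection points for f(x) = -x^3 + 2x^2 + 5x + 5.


Inflection points occur where f''(x) = 0 and concavity changes.
f(x) = -x^3 + 2x^2 + 5x + 5
f'(x) = -3x^2 + 4x + 5
f''(x) = -6x + 4
Set f''(x) = 0:
-6x + 4 = 0
x = -4 / (-6) = 2/3
Since f''(x) is linear (degree 1), it changes sign at this point.
Therefore there is exactly 1 inflection point.

1


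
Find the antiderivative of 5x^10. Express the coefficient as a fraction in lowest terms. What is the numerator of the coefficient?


Apply the power rule for integration:
integral of ax^n dx = a/(n+1) * x^(n+1) + C
integral of 5x^10 dx
= 5/11 * x^11 + C
The coefficient in lowest terms is 5/11, and its numerator is 5

5


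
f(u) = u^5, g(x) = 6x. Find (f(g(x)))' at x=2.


Using the chain rule: (f(g(x)))' = f'(g(x)) * g'(x)
First, find g(2):
g(2) = 6 * 2 + 0 = 12
Next, f'(u) = 5u^4
And g'(x) = 6
So f'(g(2)) * g'(2)
= 5 * 12^4 * 6
= 5 * 20736 * 6
= 622080

622080


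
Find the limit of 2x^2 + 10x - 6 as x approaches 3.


Since polynomials are continuous, we use direct substitution.
lim(x->3) of 2x^2 + 10x - 6
= 2 * 3^2 + 10 * 3 - 6
= 18 + 30 - 6
= 42

42


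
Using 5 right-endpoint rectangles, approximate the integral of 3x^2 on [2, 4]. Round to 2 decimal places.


Right Riemann sum uses right endpoints of each subinterval.
Interval: [2, 4], n = 5
dx = (4 - 2) / 5 = 2/5
Right endpoints: [12/5, 14/5, 16/5, 18/5, 4]
f values: [432/25, 588/25, 768/25, 972/25, 48]
Sum = dx * (sum of f values)
= 2/5 * 792/5
= 1584/25 = 63.36

63.36


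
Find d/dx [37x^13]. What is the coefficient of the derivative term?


We apply the power rule: d/dx [ax^n] = a*n * x^(n-1)
d/dx [37x^13]
= 37 * 13 * x^(13-1)
= 481x^12
The coefficient is 481

481


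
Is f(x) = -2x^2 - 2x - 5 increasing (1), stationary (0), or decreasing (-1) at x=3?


Compute f'(x) to determine behavior:
f'(x) = -4x - 2
f'(3) = -4 * 3 - 2
= -12 - 2
= -14
Since f'(3) < 0, the function is decreasing (-1)

-1


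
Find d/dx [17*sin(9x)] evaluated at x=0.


Apply the chain rule to differentiate 17*sin(9x):
d/dx [17*sin(9x)]
= 17 * cos(9x) * d/dx(9x)
= 17 * 9 * cos(9x)
= 153 * cos(9x)
Evaluate at x = 0:
= 153 * cos(0)
= 153 * 1
= 153

153


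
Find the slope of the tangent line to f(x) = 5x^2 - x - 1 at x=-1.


The slope of the tangent line equals f'(x) at the point.
f(x) = 5x^2 - x - 1
f'(x) = 10x - 1
At x = -1:
f'(-1) = 10 * (-1) - 1
= -10 - 1
= -11

-11


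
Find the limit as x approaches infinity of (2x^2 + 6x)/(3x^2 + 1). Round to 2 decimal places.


For limits at infinity with equal-degree polynomials,
we compare leading coefficients.
Numerator leading term: 2x^2
Denominator leading term: 3x^2
Divide both by x^2:
lim = (2 + 6/x) / (3 + 1/x^2)
As x -> infinity, the 1/x and 1/x^2 terms vanish:
= 2/3 ≈ 0.67

0.67


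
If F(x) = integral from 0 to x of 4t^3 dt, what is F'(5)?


By the Fundamental Theorem of Calculus (Part 1):
If F(x) = integral from 0 to x of f(t) dt, then F'(x) = f(x)
Here f(t) = 4t^3
So F'(x) = 4x^3
Evaluate at x = 5:
F'(5) = 4 * 5^3
= 4 * 125
= 500

500


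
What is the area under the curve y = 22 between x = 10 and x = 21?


The area under a constant function y = 22 is a rectangle.
Width = 21 - 10 = 11
Height = 22
Area = width * height
= 11 * 22
= 242

242


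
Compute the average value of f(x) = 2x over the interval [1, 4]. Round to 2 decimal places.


Average value = 1/(b-a) * integral from a to b of f(x) dx
First compute the integral of 2x:
F(x) = x^2
F(4) = 1 * 16 + 0 * 4 = 16
F(1) = 1 * 1 + 0 * 1 = 1
Integral = 16 - 1 = 15
Average = 15 / (4 - 1) = 15 / 3
= 5 = 5.00

5.00


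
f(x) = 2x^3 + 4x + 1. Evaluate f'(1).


Differentiate f(x) = 2x^3 + 4x + 1 term by term:
f'(x) = 6x^2 + 4
Substitute x = 1:
f'(1) = 6 * 1^2 + 0 * 1 + 4
= 6 + 0 + 4
= 10

10


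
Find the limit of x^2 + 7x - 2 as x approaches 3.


Since polynomials are continuous, we use direct substitution.
lim(x->3) of x^2 + 7x - 2
= 1 * 3^2 + 7 * 3 - 2
= 9 + 21 - 2
= 28

28


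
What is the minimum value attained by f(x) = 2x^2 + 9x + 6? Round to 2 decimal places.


For a quadratic f(x) = ax^2 + bx + c with a > 0, the minimum is at the vertex.
Vertex x-coordinate: x = -b/(2a)
x = -(9) / (2 * 2)
x = -9/4
Substitute back to find the minimum value:
f(-9/4) = 2 * (-9/4)^2 + 9 * (-9/4) + 6
= 81/8 - 81/4 + 6
= -33/8 ≈ -4.13

-4.13


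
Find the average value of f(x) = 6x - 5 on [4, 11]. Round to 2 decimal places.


Average value = 1/(b-a) * integral from a to b of f(x) dx
First compute the integral of 6x - 5:
F(x) = 3x^2 - 5x
F(11) = 3 * 121 - 5 * 11 = 308
F(4) = 3 * 16 - 5 * 4 = 28
Integral = 308 - 28 = 280
Average = 280 / (11 - 4) = 280 / 7
= 40 = 40.00

40.00


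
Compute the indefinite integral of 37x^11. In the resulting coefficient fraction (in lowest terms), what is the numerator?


Apply the power rule for integration:
integral of ax^n dx = a/(n+1) * x^(n+1) + C
integral of 37x^11 dx
= 37/12 * x^12 + C
The coefficient in lowest terms is 37/12, and its numerator is 37

37


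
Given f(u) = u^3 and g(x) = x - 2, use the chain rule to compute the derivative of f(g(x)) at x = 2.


Using the chain rule: (f(g(x)))' = f'(g(x)) * g'(x)
First, find g(2):
g(2) = 1 * 2 - 2 = 0
Next, f'(u) = 3u^2
And g'(x) = 1
So f'(g(2)) * g'(2)
= 3 * 0^2 * 1
= 3 * 0 * 1
= 0

0
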